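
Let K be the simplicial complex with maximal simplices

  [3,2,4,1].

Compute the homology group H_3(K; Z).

Order the vertices as 1 < 2 < 3 < 4. Listing each simplex with vertices in this order, K has dimension 3 with simplices:

  0-simplices (4): [1], [2], [3], [4]
  1-simplices (6): [1,2], [1,3], [1,4], [2,3], [2,4], [3,4]
  2-simplices (4): [1,2,3], [1,2,4], [1,3,4], [2,3,4]
  3-simplices (1): [1,2,3,4]

giving chain groups C_0 ≅ Z^4, C_1 ≅ Z^6, C_2 ≅ Z^4, C_3 ≅ Z^1.

∂_1: C_1 → C_0 sends each edge [p,q] (with p < q) to q − p.
The 4×6 boundary matrix has rank 3 and Smith normal form diag(1,1,1).

The boundary map ∂_2: C_2 → C_1 maps a triangle to the signed sum of its edges. For instance
  ∂[1,3,4] = [3,4] − [1,4] + [1,3],
  ∂[1,2,3] = [2,3] − [1,3] + [1,2].
As a 6×4 matrix over Z this has rank 3, with invariant factors (1,1,1).

∂_3: C_3 → C_2 sends each 3-simplex σ to the alternating sum Σ_i (−1)^i (σ with its i-th vertex removed). For instance
  ∂[1,2,3,4] = [2,3,4] − [1,3,4] + [1,2,4] − [1,2,3].
This gives a 4×1 integer matrix of rank 1; reducing to Smith normal form yields diagonal entries (1).

Computing H_k = (kernel of ∂_k) / (image of ∂_{k+1}):

  H_3: rank ker ∂_3 − rank ∂_4 = (1 − 1) − 0 = 0, and there is no ∂_4, so H_3 = 0.

H_3 ≅ 0.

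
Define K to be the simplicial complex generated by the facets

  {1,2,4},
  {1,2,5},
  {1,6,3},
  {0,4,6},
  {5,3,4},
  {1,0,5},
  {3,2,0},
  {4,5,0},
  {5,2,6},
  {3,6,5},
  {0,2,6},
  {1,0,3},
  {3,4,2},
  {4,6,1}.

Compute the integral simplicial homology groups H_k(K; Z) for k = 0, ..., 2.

Fix the vertex order 0 < 1 < 2 < 3 < 4 < 5 < 6 and write every simplex with vertices in increasing order. Then dim K = 2 and the simplices of K are:

  0-simplices (7): [0], [1], [2], [3], [4], [5], [6]
  1-simplices (21): [0,1], [0,2], [0,3], [0,4], [0,5], [0,6], [1,2], [1,3], [1,4], [1,5], [1,6], [2,3], [2,4], [2,5], [2,6], [3,4], [3,5], [3,6], [4,5], [4,6], [5,6]
  2-simplices (14): [0,1,3], [0,1,5], [0,2,3], [0,2,6], [0,4,5], [0,4,6], [1,2,4], [1,2,5], [1,3,6], [1,4,6], [2,3,4], [2,5,6], [3,4,5], [3,5,6]

Hence C_0 ≅ Z^7, C_1 ≅ Z^21, C_2 ≅ Z^14.

The boundary map ∂_1: C_1 → C_0 maps an edge to its endpoints' difference, ∂[p,q] = q − p. For instance
  ∂[0,1] = [1] − [0].
The 7×21 boundary matrix has rank 6 and Smith normal form diag(1,1,1,1,1,1).

The boundary map ∂_2: C_2 → C_1 maps a triangle to the signed sum of its edges. For instance
  ∂[2,3,4] = [3,4] − [2,4] + [2,3],
  ∂[0,2,3] = [2,3] − [0,3] + [0,2].
The 21×14 boundary matrix has rank 13 and Smith normal form diag(1,1,1,1,1,1,1,1,1,1,1,1,1).

Reading off H_k = ker ∂_k / im ∂_{k+1}:

  H_0: rank C_0 − rank ∂_1 = 7 − 6 = 1, and the invariant factors of ∂_1 are all 1, so H_0 ≅ Z.
  H_1: rank ker ∂_1 − rank ∂_2 = (21 − 6) − 13 = 2, and the invariant factors of ∂_2 are all 1, so H_1 ≅ Z^2.
  H_2: rank ker ∂_2 − rank ∂_3 = (14 − 13) − 0 = 1, and there is no ∂_3, so H_2 ≅ Z.

H_0 = Z,  H_1 = Z^2,  H_2 = Z.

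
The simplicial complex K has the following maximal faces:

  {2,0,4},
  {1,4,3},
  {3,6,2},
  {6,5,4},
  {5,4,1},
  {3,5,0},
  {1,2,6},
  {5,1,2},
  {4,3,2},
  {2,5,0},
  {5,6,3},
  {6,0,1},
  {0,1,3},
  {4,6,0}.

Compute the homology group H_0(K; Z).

Fix the vertex order 0 < 1 < 2 < 3 < 4 < 5 < 6 and write every simplex with vertices in increasing order. Then dim K = 2 and the simplices of K are:

  0-simplices (7): [0], [1], [2], [3], [4], [5], [6]
  1-simplices (21): [0,1], [0,2], [0,3], [0,4], [0,5], [0,6], [1,2], [1,3], [1,4], [1,5], [1,6], [2,3], [2,4], [2,5], [2,6], [3,4], [3,5], [3,6], [4,5], [4,6], [5,6]
  2-simplices (14): [0,1,3], [0,1,6], [0,2,4], [0,2,5], [0,3,5], [0,4,6], [1,2,5], [1,2,6], [1,3,4], [1,4,5], [2,3,4], [2,3,6], [3,5,6], [4,5,6]

so the chain groups are C_0 ≅ Z^7, C_1 ≅ Z^21, C_2 ≅ Z^14.

The boundary map ∂_1: C_1 → C_0 sends each edge [p,q] (with p < q) to q − p. For instance
  ∂[0,6] = [6] − [0].
The resulting 7×21 matrix has rank 6, and its Smith normal form has invariant factors (1,1,1,1,1,1).

The boundary map ∂_2: C_2 → C_1 acts by ∂[p,q,r] = [q,r] − [p,r] + [p,q]. For instance
  ∂[0,2,4] = [2,4] − [0,4] + [0,2],
  ∂[0,2,5] = [2,5] − [0,5] + [0,2].
The resulting 21×14 matrix has rank 13, and its Smith normal form has invariant factors (1,1,1,1,1,1,1,1,1,1,1,1,1).

Reading off H_k = ker ∂_k / im ∂_{k+1}:

  H_0: rank C_0 − rank ∂_1 = 7 − 6 = 1, and the invariant factors of ∂_1 are all 1, so H_0 ≅ Z.

H_0 ≅ Z.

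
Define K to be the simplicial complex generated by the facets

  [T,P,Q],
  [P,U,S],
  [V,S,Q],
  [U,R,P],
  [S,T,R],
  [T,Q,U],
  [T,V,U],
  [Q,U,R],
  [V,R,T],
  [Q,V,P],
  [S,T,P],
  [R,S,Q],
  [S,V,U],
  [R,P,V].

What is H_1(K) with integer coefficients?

H_1 ≅ Z^2.

We work with the vertex ordering P < Q < R < S < T < U < V. The simplices of K, each written with vertices in increasing order, are:

  0-simplices (7): P, Q, R, S, T, U, V
  1-simplices (21): PQ, PR, PS, PT, PU, PV, QR, QS, QT, QU, QV, RS, RT, RU, RV, ST, SU, SV, TU, TV, UV
  2-simplices (14): PQT, PQV, PRU, PRV, PST, PSU, QRS, QRU, QSV, QTU, RST, RTV, SUV, TUV

giving chain groups C_0 ≅ Z^7, C_1 ≅ Z^21, C_2 ≅ Z^14.

The boundary map ∂_1: C_1 → C_0 sends each edge [p,q] (with p < q) to q − p. For instance
  ∂TV = V − T.
The resulting 7×21 matrix has rank 6, and its Smith normal form has invariant factors (1,1,1,1,1,1).

Boundary ∂_2: C_2 → C_1 acts by ∂[p,q,r] = [q,r] − [p,r] + [p,q]. For instance
  ∂PQT = QT − PT + PQ,
  ∂PST = ST − PT + PS.
The resulting 21×14 matrix has rank 13, and its Smith normal form has invariant factors (1,1,1,1,1,1,1,1,1,1,1,1,1).

From H_k ≅ ker(∂_k) / im(∂_{k+1}) we obtain:

  H_1: rank ker ∂_1 − rank ∂_2 = (21 − 6) − 13 = 2, and the invariant factors of ∂_2 are all 1, so H_1 = Z^2.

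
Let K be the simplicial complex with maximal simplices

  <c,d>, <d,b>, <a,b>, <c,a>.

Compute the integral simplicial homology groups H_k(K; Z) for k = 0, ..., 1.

H_0 ≅ Z,  H_1 ≅ Z.

We work with the vertex ordering a < b < c < d. The simplices of K, each written with vertices in increasing order, are:

  0-simplices (4): a, b, c, d
  1-simplices (4): ab, ac, bd, cd

Hence C_0 ≅ Z^4, C_1 ≅ Z^4.

Boundary ∂_1: C_1 → C_0 sends each edge [p,q] (with p < q) to q − p.
This gives a 4×4 integer matrix of rank 3; reducing to Smith normal form yields diagonal entries (1,1,1).

From H_k ≅ ker(∂_k) / im(∂_{k+1}) we obtain:

  H_0: rank C_0 − rank ∂_1 = 4 − 3 = 1, and the invariant factors of ∂_1 are all 1, so H_0 = Z.
  H_1: rank ker ∂_1 − rank ∂_2 = (4 − 3) − 0 = 1, and there is no ∂_2, so H_1 = Z.

(K is a triangulation of the circle S^1.)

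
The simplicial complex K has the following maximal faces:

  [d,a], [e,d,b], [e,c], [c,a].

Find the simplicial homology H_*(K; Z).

Order the vertices as a < b < c < d < e. Listing each simplex with vertices in this order, K has dimension 2 with simplices:

  0-simplices (5): a, b, c, d, e
  1-simplices (6): ac, ad, bd, be, ce, de
  2-simplices (1): bde

Hence C_0 ≅ Z^5, C_1 ≅ Z^6, C_2 ≅ Z^1.

Boundary ∂_1: C_1 → C_0 is given by ∂[p,q] = [q] − [p].
As a 5×6 matrix over Z this has rank 4, with invariant factors (1,1,1,1).

Boundary ∂_2: C_2 → C_1 maps a triangle to the signed sum of its edges. For instance
  ∂bde = de − be + bd.
The resulting 6×1 matrix has rank 1, and its Smith normal form has invariant factors (1).

Reading off H_k = ker ∂_k / im ∂_{k+1}:

  H_0: rank C_0 − rank ∂_1 = 5 − 4 = 1, and the invariant factors of ∂_1 are all 1, so H_0 = Z.
  H_1: rank ker ∂_1 − rank ∂_2 = (6 − 4) − 1 = 1, and the invariant factors of ∂_2 are all 1, so H_1 = Z.
  H_2: rank ker ∂_2 − rank ∂_3 = (1 − 1) − 0 = 0, and there is no ∂_3, so H_2 = 0.

As a check, the Euler characteristic is 5 − 6 + 1 = 0, which agrees with 1 − 1 + 0 = 0.

H_0 = Z,  H_1 = Z,  H_2 = 0.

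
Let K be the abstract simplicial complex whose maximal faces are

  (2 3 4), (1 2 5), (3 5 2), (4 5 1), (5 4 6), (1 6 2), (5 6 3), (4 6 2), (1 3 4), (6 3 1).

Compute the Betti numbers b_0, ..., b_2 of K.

b_0 = 1, b_1 = 0, b_2 = 0.

Take the total order 1 < 2 < 3 < 4 < 5 < 6 on the vertex set. Then K (dimension 2) consists of the simplices:

  0-simplices (6): [1], [2], [3], [4], [5], [6]
  1-simplices (15): [1,2], [1,3], [1,4], [1,5], [1,6], [2,3], [2,4], [2,5], [2,6], [3,4], [3,5], [3,6], [4,5], [4,6], [5,6]
  2-simplices (10): [1,2,5], [1,2,6], [1,3,4], [1,3,6], [1,4,5], [2,3,4], [2,3,5], [2,4,6], [3,5,6], [4,5,6]

Hence C_0 ≅ Z^6, C_1 ≅ Z^15, C_2 ≅ Z^10.

Boundary ∂_1: C_1 → C_0 sends each edge [p,q] (with p < q) to q − p.
The 6×15 boundary matrix has rank 5 and Smith normal form diag(1,1,1,1,1).

Boundary ∂_2: C_2 → C_1 maps a triangle to the signed sum of its edges. For instance
  ∂[1,2,6] = [2,6] − [1,6] + [1,2],
  ∂[4,5,6] = [5,6] − [4,6] + [4,5].
This gives a 15×10 integer matrix of rank 10; reducing to Smith normal form yields diagonal entries (1,1,1,1,1,1,1,1,1,2).

Reading off H_k = ker ∂_k / im ∂_{k+1}:

  H_0: rank C_0 − rank ∂_1 = 6 − 5 = 1, and the invariant factors of ∂_1 are all 1, so H_0 = Z.
  H_1: rank ker ∂_1 − rank ∂_2 = (15 − 5) − 10 = 0, and ∂_2 has invariant factor 2 > 1, so H_1 = Z/2.
  H_2: rank ker ∂_2 − rank ∂_3 = (10 − 10) − 0 = 0, and there is no ∂_3, so H_2 = 0.

Hence the Betti numbers are b_0 = 1, b_1 = 0, b_2 = 0.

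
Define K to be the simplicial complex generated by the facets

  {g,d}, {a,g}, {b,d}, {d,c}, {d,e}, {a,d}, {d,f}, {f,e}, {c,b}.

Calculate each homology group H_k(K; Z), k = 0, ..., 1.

H_0 ≅ Z,  H_1 ≅ Z^3.

K has 7 vertices, 9 edges.
rank ∂_0 = 0, rank ∂_1 = 6 ⇒ b_0 = 7 − 0 − 6 = 1; all invariant factors of ∂_1 are 1 so no torsion. So H_0 = Z.
rank ∂_1 = 6, rank ∂_2 = 0 ⇒ b_1 = 9 − 6 − 0 = 3. So H_1 = Z^3.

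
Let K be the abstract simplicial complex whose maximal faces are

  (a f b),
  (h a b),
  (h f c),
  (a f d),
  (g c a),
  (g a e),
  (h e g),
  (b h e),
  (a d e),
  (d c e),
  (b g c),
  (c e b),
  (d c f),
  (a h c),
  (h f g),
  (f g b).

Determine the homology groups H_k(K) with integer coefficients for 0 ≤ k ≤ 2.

H_0 = Z,  H_1 = Z^2,  H_2 = Z.

Fix the vertex order a < b < c < d < e < f < g < h and write every simplex with vertices in increasing order. Then dim K = 2 and the simplices of K are:

  0-simplices (8): a, b, c, d, e, f, g, h
  1-simplices (24): ab, ac, ad, ae, af, ag, ah, bc, be, bf, bg, bh, cd, ce, cf, cg, ch, de, df, eg, eh, fg, fh, gh
  2-simplices (16): abf, abh, acg, ach, ade, adf, aeg, bce, bcg, beh, bfg, cde, cdf, cfh, egh, fgh

Hence C_0 ≅ Z^8, C_1 ≅ Z^24, C_2 ≅ Z^16.

∂_1: C_1 → C_0 sends each edge [p,q] (with p < q) to q − p. For instance
  ∂de = e − d.
This gives a 8×24 integer matrix of rank 7; reducing to Smith normal form yields diagonal entries (1,1,1,1,1,1,1).

Boundary ∂_2: C_2 → C_1 sends each 2-simplex [p,q,r] to [q,r] − [p,r] + [p,q]. For instance
  ∂cdf = df − cf + cd,
  ∂abf = bf − af + ab.
The 24×16 boundary matrix has rank 15 and Smith normal form diag(1,1,1,1,1,1,1,1,1,1,1,1,1,1,1).

Computing H_k = (kernel of ∂_k) / (image of ∂_{k+1}):

  H_0: rank C_0 − rank ∂_1 = 8 − 7 = 1, and the invariant factors of ∂_1 are all 1, so H_0 ≅ Z.
  H_1: rank ker ∂_1 − rank ∂_2 = (24 − 7) − 15 = 2, and the invariant factors of ∂_2 are all 1, so H_1 ≅ Z^2.
  H_2: rank ker ∂_2 − rank ∂_3 = (16 − 15) − 0 = 1, and there is no ∂_3, so H_2 ≅ Z.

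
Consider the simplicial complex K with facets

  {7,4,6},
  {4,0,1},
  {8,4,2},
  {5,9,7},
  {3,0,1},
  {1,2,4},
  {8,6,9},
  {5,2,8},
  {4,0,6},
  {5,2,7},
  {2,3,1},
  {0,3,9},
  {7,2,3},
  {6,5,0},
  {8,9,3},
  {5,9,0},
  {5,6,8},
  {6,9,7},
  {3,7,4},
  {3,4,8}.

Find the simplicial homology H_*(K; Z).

Take the total order 0 < 1 < 2 < 3 < 4 < 5 < 6 < 7 < 8 < 9 on the vertex set. Then K (dimension 2) consists of the simplices:

  0-simplices (10): [0], [1], [2], [3], [4], [5], [6], [7], [8], [9]
  1-simplices (30): (30 of them)
  2-simplices (20): (20 of them)

giving chain groups C_0 ≅ Z^10, C_1 ≅ Z^30, C_2 ≅ Z^20.

∂_1: C_1 → C_0 sends each edge [p,q] (with p < q) to q − p.
This gives a 10×30 integer matrix of rank 9; reducing to Smith normal form yields diagonal entries (1,1,1,1,1,1,1,1,1).

Boundary ∂_2: C_2 → C_1 sends each 2-simplex [p,q,r] to [q,r] − [p,r] + [p,q]. For instance
  ∂[6,8,9] = [8,9] − [6,9] + [6,8],
  ∂[3,8,9] = [8,9] − [3,9] + [3,8].
The resulting 30×20 matrix has rank 20, and its Smith normal form has invariant factors (1,1,1,1,1,1,1,1,1,1,1,1,1,1,1,1,1,1,1,2).

From H_k ≅ ker(∂_k) / im(∂_{k+1}) we obtain:

  H_0: rank C_0 − rank ∂_1 = 10 − 9 = 1, and the invariant factors of ∂_1 are all 1, so H_0 = Z.
  H_1: rank ker ∂_1 − rank ∂_2 = (30 − 9) − 20 = 1, and ∂_2 has invariant factor 2 > 1, so H_1 = Z ⊕ Z/2Z.
  H_2: rank ker ∂_2 − rank ∂_3 = (20 − 20) − 0 = 0, and there is no ∂_3, so H_2 = 0.

As a check, the Euler characteristic is 10 − 30 + 20 = 0, which agrees with 1 − 1 + 0 = 0.

H_0 = Z,  H_1 = Z ⊕ Z/2Z,  H_2 = 0.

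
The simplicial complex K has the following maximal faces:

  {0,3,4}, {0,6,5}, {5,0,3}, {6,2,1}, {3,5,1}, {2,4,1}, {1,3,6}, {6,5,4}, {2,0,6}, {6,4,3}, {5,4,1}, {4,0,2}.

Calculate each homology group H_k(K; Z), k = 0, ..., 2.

Order the vertices as 0 < 1 < 2 < 3 < 4 < 5 < 6. Listing each simplex with vertices in this order, K has dimension 2 with simplices:

  0-simplices (7): [0], [1], [2], [3], [4], [5], [6]
  1-simplices (18): [0,2], [0,3], [0,4], [0,5], [0,6], [1,2], [1,3], [1,4], [1,5], [1,6], [2,4], [2,6], [3,4], [3,5], [3,6], [4,5], [4,6], [5,6]
  2-simplices (12): [0,2,4], [0,2,6], [0,3,4], [0,3,5], [0,5,6], [1,2,4], [1,2,6], [1,3,5], [1,3,6], [1,4,5], [3,4,6], [4,5,6]

giving chain groups C_0 ≅ Z^7, C_1 ≅ Z^18, C_2 ≅ Z^12.

Boundary ∂_1: C_1 → C_0 maps an edge to its endpoints' difference, ∂[p,q] = q − p. For instance
  ∂[1,4] = [4] − [1].
As a 7×18 matrix over Z this has rank 6, with invariant factors (1,1,1,1,1,1).

∂_2: C_2 → C_1 acts by ∂[p,q,r] = [q,r] − [p,r] + [p,q]. For instance
  ∂[1,3,5] = [3,5] − [1,5] + [1,3],
  ∂[0,2,4] = [2,4] − [0,4] + [0,2].
This gives a 18×12 integer matrix of rank 12; reducing to Smith normal form yields diagonal entries (1,1,1,1,1,1,1,1,1,1,1,2).

From H_k ≅ ker(∂_k) / im(∂_{k+1}) we obtain:

  H_0: rank C_0 − rank ∂_1 = 7 − 6 = 1, and the invariant factors of ∂_1 are all 1, so H_0 ≅ Z.
  H_1: rank ker ∂_1 − rank ∂_2 = (18 − 6) − 12 = 0, and ∂_2 has invariant factor 2 > 1, so H_1 ≅ Z/2Z.
  H_2: rank ker ∂_2 − rank ∂_3 = (12 − 12) − 0 = 0, and there is no ∂_3, so H_2 ≅ 0.

H_0 ≅ Z,  H_1 ≅ Z/2Z,  H_2 = 0.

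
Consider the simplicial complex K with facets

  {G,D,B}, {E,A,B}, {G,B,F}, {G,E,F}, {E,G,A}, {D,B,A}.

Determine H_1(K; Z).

K has 6 vertices, 12 edges, 6 triangles.
rank ∂_1 = 5, rank ∂_2 = 6 ⇒ b_1 = 12 − 5 − 6 = 1; all invariant factors of ∂_2 are 1 so no torsion. So H_1 ≅ Z.

H_1 ≅ Z.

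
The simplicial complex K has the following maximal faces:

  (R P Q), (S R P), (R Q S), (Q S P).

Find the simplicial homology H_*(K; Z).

We work with the vertex ordering P < Q < R < S. The simplices of K, each written with vertices in increasing order, are:

  0-simplices (4): P, Q, R, S
  1-simplices (6): PQ, PR, PS, QR, QS, RS
  2-simplices (4): PQR, PQS, PRS, QRS

giving chain groups C_0 ≅ Z^4, C_1 ≅ Z^6, C_2 ≅ Z^4.

Boundary ∂_1: C_1 → C_0 is given by ∂[p,q] = [q] − [p]. For instance
  ∂PQ = Q − P.
The 4×6 boundary matrix has rank 3 and Smith normal form diag(1,1,1).

The boundary map ∂_2: C_2 → C_1 sends each 2-simplex [p,q,r] to [q,r] − [p,r] + [p,q]. For instance
  ∂PQR = QR − PR + PQ,
  ∂QRS = RS − QS + QR.
The 6×4 boundary matrix has rank 3 and Smith normal form diag(1,1,1).

Reading off H_k = ker ∂_k / im ∂_{k+1}:

  H_0: rank C_0 − rank ∂_1 = 4 − 3 = 1, and the invariant factors of ∂_1 are all 1, so H_0 ≅ Z.
  H_1: rank ker ∂_1 − rank ∂_2 = (6 − 3) − 3 = 0, and the invariant factors of ∂_2 are all 1, so H_1 ≅ 0.
  H_2: rank ker ∂_2 − rank ∂_3 = (4 − 3) − 0 = 1, and there is no ∂_3, so H_2 ≅ Z.

As a check, the Euler characteristic is 4 − 6 + 4 = 2, which agrees with 1 − 0 + 1 = 2.
(K is a triangulation of the 2-sphere S^2.)

H_0 = Z,  H_1 = 0,  H_2 = Z.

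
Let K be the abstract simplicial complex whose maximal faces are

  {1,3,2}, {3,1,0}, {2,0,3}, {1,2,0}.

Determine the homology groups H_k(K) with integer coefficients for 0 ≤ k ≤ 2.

Order the vertices as 0 < 1 < 2 < 3. Listing each simplex with vertices in this order, K has dimension 2 with simplices:

  0-simplices (4): [0], [1], [2], [3]
  1-simplices (6): [0,1], [0,2], [0,3], [1,2], [1,3], [2,3]
  2-simplices (4): [0,1,2], [0,1,3], [0,2,3], [1,2,3]

Hence C_0 ≅ Z^4, C_1 ≅ Z^6, C_2 ≅ Z^4.

The boundary map ∂_1: C_1 → C_0 sends each edge [p,q] (with p < q) to q − p.
This gives a 4×6 integer matrix of rank 3; reducing to Smith normal form yields diagonal entries (1,1,1).

Boundary ∂_2: C_2 → C_1 acts by ∂[p,q,r] = [q,r] − [p,r] + [p,q]. For instance
  ∂[0,2,3] = [2,3] − [0,3] + [0,2],
  ∂[1,2,3] = [2,3] − [1,3] + [1,2].
The resulting 6×4 matrix has rank 3, and its Smith normal form has invariant factors (1,1,1).

Now H_k = ker ∂_k / im ∂_{k+1}, so:

  H_0: rank C_0 − rank ∂_1 = 4 − 3 = 1, and the invariant factors of ∂_1 are all 1, so H_0 = Z.
  H_1: rank ker ∂_1 − rank ∂_2 = (6 − 3) − 3 = 0, and the invariant factors of ∂_2 are all 1, so H_1 = 0.
  H_2: rank ker ∂_2 − rank ∂_3 = (4 − 3) − 0 = 1, and there is no ∂_3, so H_2 = Z.

As a check, the Euler characteristic is 4 − 6 + 4 = 2, which agrees with 1 − 0 + 1 = 2.

H_0 = Z,  H_1 = 0,  H_2 = Z.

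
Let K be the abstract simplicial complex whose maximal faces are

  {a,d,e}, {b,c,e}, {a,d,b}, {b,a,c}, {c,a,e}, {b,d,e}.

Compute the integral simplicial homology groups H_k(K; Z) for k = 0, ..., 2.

Take the total order a < b < c < d < e on the vertex set. Then K (dimension 2) consists of the simplices:

  0-simplices (5): a, b, c, d, e
  1-simplices (9): ab, ac, ad, ae, bc, bd, be, ce, de
  2-simplices (6): abc, abd, ace, ade, bce, bde

Hence C_0 ≅ Z^5, C_1 ≅ Z^9, C_2 ≅ Z^6.

Boundary ∂_1: C_1 → C_0 is given by ∂[p,q] = [q] − [p].
As a 5×9 matrix over Z this has rank 4, with invariant factors (1,1,1,1).

The boundary map ∂_2: C_2 → C_1 maps a triangle to the signed sum of its edges. For instance
  ∂abd = bd − ad + ab,
  ∂bde = de − be + bd.
As a 9×6 matrix over Z this has rank 5, with invariant factors (1,1,1,1,1).

Computing H_k = (kernel of ∂_k) / (image of ∂_{k+1}):

  H_0: rank C_0 − rank ∂_1 = 5 − 4 = 1, and the invariant factors of ∂_1 are all 1, so H_0 ≅ Z.
  H_1: rank ker ∂_1 − rank ∂_2 = (9 − 4) − 5 = 0, and the invariant factors of ∂_2 are all 1, so H_1 ≅ 0.
  H_2: rank ker ∂_2 − rank ∂_3 = (6 − 5) − 0 = 1, and there is no ∂_3, so H_2 ≅ Z.

H_0 ≅ Z,  H_1 = 0,  H_2 ≅ Z.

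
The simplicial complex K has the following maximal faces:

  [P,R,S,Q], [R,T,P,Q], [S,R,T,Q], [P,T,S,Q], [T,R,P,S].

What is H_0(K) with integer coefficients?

H_0 ≅ Z.

We work with the vertex ordering P < Q < R < S < T. The simplices of K, each written with vertices in increasing order, are:

  0-simplices (5): P, Q, R, S, T
  1-simplices (10): PQ, PR, PS, PT, QR, QS, QT, RS, RT, ST
  2-simplices (10): PQR, PQS, PQT, PRS, PRT, PST, QRS, QRT, QST, RST
  3-simplices (5): PQRS, PQRT, PQST, PRST, QRST

so the chain groups are C_0 ≅ Z^5, C_1 ≅ Z^10, C_2 ≅ Z^10, C_3 ≅ Z^5.

∂_1: C_1 → C_0 sends each edge [p,q] (with p < q) to q − p.
This gives a 5×10 integer matrix of rank 4; reducing to Smith normal form yields diagonal entries (1,1,1,1).

∂_2: C_2 → C_1 maps a triangle to the signed sum of its edges. For instance
  ∂PST = ST − PT + PS,
  ∂PQS = QS − PS + PQ.
The 10×10 boundary matrix has rank 6 and Smith normal form diag(1,1,1,1,1,1).

Boundary ∂_3: C_3 → C_2 sends each 3-simplex σ to the alternating sum Σ_i (−1)^i (σ with its i-th vertex removed). For instance
  ∂PQRS = QRS − PRS + PQS − PQR,
  ∂PQRT = QRT − PRT + PQT − PQR.
This gives a 10×5 integer matrix of rank 4; reducing to Smith normal form yields diagonal entries (1,1,1,1).

From H_k ≅ ker(∂_k) / im(∂_{k+1}) we obtain:

  H_0: rank C_0 − rank ∂_1 = 5 − 4 = 1, and the invariant factors of ∂_1 are all 1, so H_0 ≅ Z.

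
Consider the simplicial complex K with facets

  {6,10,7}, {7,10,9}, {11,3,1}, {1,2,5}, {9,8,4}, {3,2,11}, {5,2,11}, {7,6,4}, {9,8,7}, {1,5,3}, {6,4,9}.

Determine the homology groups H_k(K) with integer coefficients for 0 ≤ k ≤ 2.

H_0 ≅ Z^2,  H_1 ≅ Z^2,  H_2 = 0.

Fix the vertex order 1 < 2 < 3 < 4 < 5 < 6 < 7 < 8 < 9 < 10 < 11 and write every simplex with vertices in increasing order. Then dim K = 2 and the simplices of K are:

  0-simplices (11): [1], [2], [3], [4], [5], [6], [7], [8], [9], [10], [11]
  1-simplices (22): [1,2], [1,3], [1,5], [1,11], [2,3], [2,5], [2,11], [3,5], [3,11], [4,6], [4,7], [4,8], [4,9], [5,11], [6,7], [6,9], [6,10], [7,8], [7,9], [7,10], [8,9], [9,10]
  2-simplices (11): [1,2,5], [1,3,5], [1,3,11], [2,3,11], [2,5,11], [4,6,7], [4,6,9], [4,8,9], [6,7,10], [7,8,9], [7,9,10]

Hence C_0 ≅ Z^11, C_1 ≅ Z^22, C_2 ≅ Z^11.

The boundary map ∂_1: C_1 → C_0 sends each edge [p,q] (with p < q) to q − p.
The resulting 11×22 matrix has rank 9, and its Smith normal form has invariant factors (1,1,1,1,1,1,1,1,1).

∂_2: C_2 → C_1 maps a triangle to the signed sum of its edges. For instance
  ∂[1,3,11] = [3,11] − [1,11] + [1,3],
  ∂[4,6,7] = [6,7] − [4,7] + [4,6].
The 22×11 boundary matrix has rank 11 and Smith normal form diag(1,1,1,1,1,1,1,1,1,1,1).

Reading off H_k = ker ∂_k / im ∂_{k+1}:

  H_0: rank C_0 − rank ∂_1 = 11 − 9 = 2, and the invariant factors of ∂_1 are all 1, so H_0 ≅ Z^2.
  H_1: rank ker ∂_1 − rank ∂_2 = (22 − 9) − 11 = 2, and the invariant factors of ∂_2 are all 1, so H_1 ≅ Z^2.
  H_2: rank ker ∂_2 − rank ∂_3 = (11 − 11) − 0 = 0, and there is no ∂_3, so H_2 ≅ 0.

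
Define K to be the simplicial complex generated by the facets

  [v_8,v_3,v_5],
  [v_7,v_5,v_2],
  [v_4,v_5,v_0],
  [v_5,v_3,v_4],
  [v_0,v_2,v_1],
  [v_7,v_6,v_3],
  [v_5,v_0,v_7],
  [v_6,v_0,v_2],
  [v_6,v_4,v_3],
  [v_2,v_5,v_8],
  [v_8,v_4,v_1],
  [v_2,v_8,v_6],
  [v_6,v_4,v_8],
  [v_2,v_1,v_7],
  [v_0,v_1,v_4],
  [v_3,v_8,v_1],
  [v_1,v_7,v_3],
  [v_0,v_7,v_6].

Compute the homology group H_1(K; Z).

Order the vertices as v_0 < v_1 < v_2 < v_3 < v_4 < v_5 < v_6 < v_7 < v_8. Listing each simplex with vertices in this order, K has dimension 2 with simplices:

  0-simplices (9): [v_0], [v_1], [v_2], [v_3], [v_4], [v_5], [v_6], [v_7], [v_8]
  1-simplices (27): (27 of them)
  2-simplices (18): (18 of them)

Hence C_0 ≅ Z^9, C_1 ≅ Z^27, C_2 ≅ Z^18.

Boundary ∂_1: C_1 → C_0 is given by ∂[p,q] = [q] − [p].
As a 9×27 matrix over Z this has rank 8, with invariant factors (1,1,1,1,1,1,1,1).

The boundary map ∂_2: C_2 → C_1 acts by ∂[p,q,r] = [q,r] − [p,r] + [p,q]. For instance
  ∂[v_0,v_4,v_5] = [v_4,v_5] − [v_0,v_5] + [v_0,v_4],
  ∂[v_2,v_5,v_7] = [v_5,v_7] − [v_2,v_7] + [v_2,v_5].
The resulting 27×18 matrix has rank 18, and its Smith normal form has invariant factors (1,1,1,1,1,1,1,1,1,1,1,1,1,1,1,1,1,2).

Now H_k = ker ∂_k / im ∂_{k+1}, so:

  H_1: rank ker ∂_1 − rank ∂_2 = (27 − 8) − 18 = 1, and ∂_2 has invariant factor 2 > 1, so H_1 = Z ⊕ Z/2Z.

H_1 = Z ⊕ Z/2Z.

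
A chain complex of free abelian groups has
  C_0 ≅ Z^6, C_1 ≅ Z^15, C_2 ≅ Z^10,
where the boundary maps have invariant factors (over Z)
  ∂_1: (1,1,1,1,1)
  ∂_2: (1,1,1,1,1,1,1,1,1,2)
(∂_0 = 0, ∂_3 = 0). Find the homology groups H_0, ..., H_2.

H_0 ≅ Z,  H_1 ≅ Z/2,  H_2 = 0.

H_0: b_0 = 6 − 0 − 5 = 1; torsion from ∂_1 factors > 1: none. So H_0 ≅ Z.
H_1: b_1 = 15 − 5 − 10 = 0; torsion from ∂_2 factors > 1: [2]. So H_1 ≅ Z/2.
H_2: b_2 = 10 − 10 − 0 = 0; torsion from ∂_3 factors > 1: none. So H_2 ≅ 0.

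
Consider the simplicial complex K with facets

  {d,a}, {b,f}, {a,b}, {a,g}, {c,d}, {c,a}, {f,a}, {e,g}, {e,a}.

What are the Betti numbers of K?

b_0 = 1, b_1 = 3.

Fix the vertex order a < b < c < d < e < f < g and write every simplex with vertices in increasing order. Then dim K = 1 and the simplices of K are:

  0-simplices (7): a, b, c, d, e, f, g
  1-simplices (9): ab, ac, ad, ae, af, ag, bf, cd, eg

giving chain groups C_0 ≅ Z^7, C_1 ≅ Z^9.

∂_1: C_1 → C_0 maps an edge to its endpoints' difference, ∂[p,q] = q − p.
The 7×9 boundary matrix has rank 6 and Smith normal form diag(1,1,1,1,1,1).

Computing H_k = (kernel of ∂_k) / (image of ∂_{k+1}):

  H_0: rank C_0 − rank ∂_1 = 7 − 6 = 1, and the invariant factors of ∂_1 are all 1, so H_0 ≅ Z.
  H_1: rank ker ∂_1 − rank ∂_2 = (9 − 6) − 0 = 3, and there is no ∂_2, so H_1 ≅ Z^3.

As a check, the Euler characteristic is 7 − 9 = -2, which agrees with 1 − 3 = -2.
(K is a triangulation of a wedge of 3 circles.)

Hence the Betti numbers are b_0 = 1, b_1 = 3.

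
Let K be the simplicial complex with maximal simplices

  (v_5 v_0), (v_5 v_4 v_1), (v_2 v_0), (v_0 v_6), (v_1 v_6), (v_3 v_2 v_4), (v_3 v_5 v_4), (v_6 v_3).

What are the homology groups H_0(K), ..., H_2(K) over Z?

K has 7 vertices, 12 edges, 3 triangles.
rank ∂_0 = 0, rank ∂_1 = 6 ⇒ b_0 = 7 − 0 − 6 = 1; all invariant factors of ∂_1 are 1 so no torsion. So H_0 = Z.
rank ∂_1 = 6, rank ∂_2 = 3 ⇒ b_1 = 12 − 6 − 3 = 3; all invariant factors of ∂_2 are 1 so no torsion. So H_1 = Z^3.
rank ∂_2 = 3, rank ∂_3 = 0 ⇒ b_2 = 3 − 3 − 0 = 0. So H_2 = 0.

H_0 ≅ Z,  H_1 ≅ Z^3,  H_2 = 0.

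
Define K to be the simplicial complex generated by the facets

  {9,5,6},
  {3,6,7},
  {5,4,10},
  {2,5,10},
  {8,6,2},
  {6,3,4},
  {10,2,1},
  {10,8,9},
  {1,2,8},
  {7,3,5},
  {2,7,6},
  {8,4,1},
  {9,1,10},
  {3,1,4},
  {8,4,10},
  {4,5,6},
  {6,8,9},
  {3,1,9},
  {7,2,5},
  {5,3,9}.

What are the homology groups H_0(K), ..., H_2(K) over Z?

Order the vertices as 1 < 2 < 3 < 4 < 5 < 6 < 7 < 8 < 9 < 10. Listing each simplex with vertices in this order, K has dimension 2 with simplices:

  0-simplices (10): [1], [2], [3], [4], [5], [6], [7], [8], [9], [10]
  1-simplices (30): (30 of them)
  2-simplices (20): (20 of them)

Hence C_0 ≅ Z^10, C_1 ≅ Z^30, C_2 ≅ Z^20.

The boundary map ∂_1: C_1 → C_0 sends each edge [p,q] (with p < q) to q − p. For instance
  ∂[2,10] = [10] − [2].
As a 10×30 matrix over Z this has rank 9, with invariant factors (1,1,1,1,1,1,1,1,1).

∂_2: C_2 → C_1 acts by ∂[p,q,r] = [q,r] − [p,r] + [p,q]. For instance
  ∂[4,5,10] = [5,10] − [4,10] + [4,5],
  ∂[1,4,8] = [4,8] − [1,8] + [1,4].
As a 30×20 matrix over Z this has rank 20, with invariant factors (1,1,1,1,1,1,1,1,1,1,1,1,1,1,1,1,1,1,1,2).

From H_k ≅ ker(∂_k) / im(∂_{k+1}) we obtain:

  H_0: rank C_0 − rank ∂_1 = 10 − 9 = 1, and the invariant factors of ∂_1 are all 1, so H_0 ≅ Z.
  H_1: rank ker ∂_1 − rank ∂_2 = (30 − 9) − 20 = 1, and ∂_2 has invariant factor 2 > 1, so H_1 ≅ Z ⊕ Z_2.
  H_2: rank ker ∂_2 − rank ∂_3 = (20 − 20) − 0 = 0, and there is no ∂_3, so H_2 ≅ 0.

H_0 ≅ Z,  H_1 ≅ Z ⊕ Z_2,  H_2 = 0.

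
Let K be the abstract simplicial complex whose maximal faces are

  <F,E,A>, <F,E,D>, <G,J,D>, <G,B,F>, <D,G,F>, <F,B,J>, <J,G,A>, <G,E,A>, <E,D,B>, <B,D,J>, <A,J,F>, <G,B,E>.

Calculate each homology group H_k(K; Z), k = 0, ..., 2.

H_0 = Z,  H_1 = Z/2,  H_2 = 0.

Take the total order A < B < D < E < F < G < J on the vertex set. Then K (dimension 2) consists of the simplices:

  0-simplices (7): A, B, D, E, F, G, J
  1-simplices (18): AE, AF, AG, AJ, BD, BE, BF, BG, BJ, DE, DF, DG, DJ, EF, EG, FG, FJ, GJ
  2-simplices (12): AEF, AEG, AFJ, AGJ, BDE, BDJ, BEG, BFG, BFJ, DEF, DFG, DGJ

so the chain groups are C_0 ≅ Z^7, C_1 ≅ Z^18, C_2 ≅ Z^12.

∂_1: C_1 → C_0 sends each edge [p,q] (with p < q) to q − p. For instance
  ∂AJ = J − A.
As a 7×18 matrix over Z this has rank 6, with invariant factors (1,1,1,1,1,1).

The boundary map ∂_2: C_2 → C_1 sends each 2-simplex [p,q,r] to [q,r] − [p,r] + [p,q]. For instance
  ∂BDJ = DJ − BJ + BD,
  ∂BFJ = FJ − BJ + BF.
The resulting 18×12 matrix has rank 12, and its Smith normal form has invariant factors (1,1,1,1,1,1,1,1,1,1,1,2).

Reading off H_k = ker ∂_k / im ∂_{k+1}:

  H_0: rank C_0 − rank ∂_1 = 7 − 6 = 1, and the invariant factors of ∂_1 are all 1, so H_0 = Z.
  H_1: rank ker ∂_1 − rank ∂_2 = (18 − 6) − 12 = 0, and ∂_2 has invariant factor 2 > 1, so H_1 = Z/2.
  H_2: rank ker ∂_2 − rank ∂_3 = (12 − 12) − 0 = 0, and there is no ∂_3, so H_2 = 0.

As a check, the Euler characteristic is 7 − 18 + 12 = 1, which agrees with 1 − 0 + 0 = 1.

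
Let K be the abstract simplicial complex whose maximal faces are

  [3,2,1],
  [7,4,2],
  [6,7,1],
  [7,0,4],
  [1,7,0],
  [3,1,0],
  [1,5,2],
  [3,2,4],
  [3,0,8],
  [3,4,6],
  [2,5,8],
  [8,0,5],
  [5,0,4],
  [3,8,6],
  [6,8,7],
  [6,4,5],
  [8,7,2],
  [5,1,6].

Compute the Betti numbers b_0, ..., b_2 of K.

b_0 = 1, b_1 = 2, b_2 = 1.

Order the vertices as 0 < 1 < 2 < 3 < 4 < 5 < 6 < 7 < 8. Listing each simplex with vertices in this order, K has dimension 2 with simplices:

  0-simplices (9): [0], [1], [2], [3], [4], [5], [6], [7], [8]
  1-simplices (27): (27 of them)
  2-simplices (18): [0,1,3], [0,1,7], [0,3,8], [0,4,5], [0,4,7], [0,5,8], [1,2,3], [1,2,5], [1,5,6], [1,6,7], [2,3,4], [2,4,7], [2,5,8], [2,7,8], [3,4,6], [3,6,8], [4,5,6], [6,7,8]

so the chain groups are C_0 ≅ Z^9, C_1 ≅ Z^27, C_2 ≅ Z^18.

∂_1: C_1 → C_0 maps an edge to its endpoints' difference, ∂[p,q] = q − p. For instance
  ∂[4,7] = [7] − [4].
The resulting 9×27 matrix has rank 8, and its Smith normal form has invariant factors (1,1,1,1,1,1,1,1).

The boundary map ∂_2: C_2 → C_1 maps a triangle to the signed sum of its edges. For instance
  ∂[1,2,5] = [2,5] − [1,5] + [1,2],
  ∂[0,1,7] = [1,7] − [0,7] + [0,1].
The resulting 27×18 matrix has rank 17, and its Smith normal form has invariant factors (1,1,1,1,1,1,1,1,1,1,1,1,1,1,1,1,1).

Reading off H_k = ker ∂_k / im ∂_{k+1}:

  H_0: rank C_0 − rank ∂_1 = 9 − 8 = 1, and the invariant factors of ∂_1 are all 1, so H_0 ≅ Z.
  H_1: rank ker ∂_1 − rank ∂_2 = (27 − 8) − 17 = 2, and the invariant factors of ∂_2 are all 1, so H_1 ≅ Z^2.
  H_2: rank ker ∂_2 − rank ∂_3 = (18 − 17) − 0 = 1, and there is no ∂_3, so H_2 ≅ Z.

As a check, the Euler characteristic is 9 − 27 + 18 = 0, which agrees with 1 − 2 + 1 = 0.

Hence the Betti numbers are b_0 = 1, b_1 = 2, b_2 = 1.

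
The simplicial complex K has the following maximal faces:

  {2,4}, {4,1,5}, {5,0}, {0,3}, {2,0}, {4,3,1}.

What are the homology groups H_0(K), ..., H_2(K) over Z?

H_0 ≅ Z,  H_1 ≅ Z^2,  H_2 = 0.

Fix the vertex order 0 < 1 < 2 < 3 < 4 < 5 and write every simplex with vertices in increasing order. Then dim K = 2 and the simplices of K are:

  0-simplices (6): [0], [1], [2], [3], [4], [5]
  1-simplices (9): [0,2], [0,3], [0,5], [1,3], [1,4], [1,5], [2,4], [3,4], [4,5]
  2-simplices (2): [1,3,4], [1,4,5]

so the chain groups are C_0 ≅ Z^6, C_1 ≅ Z^9, C_2 ≅ Z^2.

∂_1: C_1 → C_0 sends each edge [p,q] (with p < q) to q − p.
This gives a 6×9 integer matrix of rank 5; reducing to Smith normal form yields diagonal entries (1,1,1,1,1).

The boundary map ∂_2: C_2 → C_1 sends each 2-simplex [p,q,r] to [q,r] − [p,r] + [p,q]. For instance
  ∂[1,4,5] = [4,5] − [1,5] + [1,4],
  ∂[1,3,4] = [3,4] − [1,4] + [1,3].
As a 9×2 matrix over Z this has rank 2, with invariant factors (1,1).

Reading off H_k = ker ∂_k / im ∂_{k+1}:

  H_0: rank C_0 − rank ∂_1 = 6 − 5 = 1, and the invariant factors of ∂_1 are all 1, so H_0 = Z.
  H_1: rank ker ∂_1 − rank ∂_2 = (9 − 5) − 2 = 2, and the invariant factors of ∂_2 are all 1, so H_1 = Z^2.
  H_2: rank ker ∂_2 − rank ∂_3 = (2 − 2) − 0 = 0, and there is no ∂_3, so H_2 = 0.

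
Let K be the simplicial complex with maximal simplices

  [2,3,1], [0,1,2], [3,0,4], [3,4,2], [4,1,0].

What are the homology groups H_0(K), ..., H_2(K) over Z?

H_0 = Z,  H_1 = Z,  H_2 = 0.

We work with the vertex ordering 0 < 1 < 2 < 3 < 4. The simplices of K, each written with vertices in increasing order, are:

  0-simplices (5): [0], [1], [2], [3], [4]
  1-simplices (10): [0,1], [0,2], [0,3], [0,4], [1,2], [1,3], [1,4], [2,3], [2,4], [3,4]
  2-simplices (5): [0,1,2], [0,1,4], [0,3,4], [1,2,3], [2,3,4]

giving chain groups C_0 ≅ Z^5, C_1 ≅ Z^10, C_2 ≅ Z^5.

∂_1: C_1 → C_0 is given by ∂[p,q] = [q] − [p].
The 5×10 boundary matrix has rank 4 and Smith normal form diag(1,1,1,1).

Boundary ∂_2: C_2 → C_1 sends each 2-simplex [p,q,r] to [q,r] − [p,r] + [p,q]. For instance
  ∂[0,3,4] = [3,4] − [0,4] + [0,3],
  ∂[1,2,3] = [2,3] − [1,3] + [1,2].
The 10×5 boundary matrix has rank 5 and Smith normal form diag(1,1,1,1,1).

From H_k ≅ ker(∂_k) / im(∂_{k+1}) we obtain:

  H_0: rank C_0 − rank ∂_1 = 5 − 4 = 1, and the invariant factors of ∂_1 are all 1, so H_0 ≅ Z.
  H_1: rank ker ∂_1 − rank ∂_2 = (10 − 4) − 5 = 1, and the invariant factors of ∂_2 are all 1, so H_1 ≅ Z.
  H_2: rank ker ∂_2 − rank ∂_3 = (5 − 5) − 0 = 0, and there is no ∂_3, so H_2 ≅ 0.

(K is a triangulation of the Möbius band.)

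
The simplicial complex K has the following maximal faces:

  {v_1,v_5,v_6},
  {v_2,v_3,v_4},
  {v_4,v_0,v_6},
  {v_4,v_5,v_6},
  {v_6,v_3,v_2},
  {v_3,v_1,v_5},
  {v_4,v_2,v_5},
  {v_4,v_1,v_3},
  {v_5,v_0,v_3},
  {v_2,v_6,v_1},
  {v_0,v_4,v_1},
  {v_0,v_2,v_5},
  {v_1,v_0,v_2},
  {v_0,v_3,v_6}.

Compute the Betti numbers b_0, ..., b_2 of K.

Order the vertices as v_0 < v_1 < v_2 < v_3 < v_4 < v_5 < v_6. Listing each simplex with vertices in this order, K has dimension 2 with simplices:

  0-simplices (7): [v_0], [v_1], [v_2], [v_3], [v_4], [v_5], [v_6]
  1-simplices (21): (21 of them)
  2-simplices (14): (14 of them)

so the chain groups are C_0 ≅ Z^7, C_1 ≅ Z^21, C_2 ≅ Z^14.

Boundary ∂_1: C_1 → C_0 is given by ∂[p,q] = [q] − [p].
The 7×21 boundary matrix has rank 6 and Smith normal form diag(1,1,1,1,1,1).

∂_2: C_2 → C_1 sends each 2-simplex [p,q,r] to [q,r] − [p,r] + [p,q]. For instance
  ∂[v_2,v_4,v_5] = [v_4,v_5] − [v_2,v_5] + [v_2,v_4],
  ∂[v_0,v_2,v_5] = [v_2,v_5] − [v_0,v_5] + [v_0,v_2].
The 21×14 boundary matrix has rank 13 and Smith normal form diag(1,1,1,1,1,1,1,1,1,1,1,1,1).

From H_k ≅ ker(∂_k) / im(∂_{k+1}) we obtain:

  H_0: rank C_0 − rank ∂_1 = 7 − 6 = 1, and the invariant factors of ∂_1 are all 1, so H_0 = Z.
  H_1: rank ker ∂_1 − rank ∂_2 = (21 − 6) − 13 = 2, and the invariant factors of ∂_2 are all 1, so H_1 = Z^2.
  H_2: rank ker ∂_2 − rank ∂_3 = (14 − 13) − 0 = 1, and there is no ∂_3, so H_2 = Z.

Hence the Betti numbers are b_0 = 1, b_1 = 2, b_2 = 1.

b_0 = 1, b_1 = 2, b_2 = 1.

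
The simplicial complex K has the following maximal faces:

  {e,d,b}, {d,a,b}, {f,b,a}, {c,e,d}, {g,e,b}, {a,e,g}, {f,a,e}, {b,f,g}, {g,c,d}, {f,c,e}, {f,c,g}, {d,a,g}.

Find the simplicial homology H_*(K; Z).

H_0 = Z,  H_1 = Z/2,  H_2 = 0.

Fix the vertex order a < b < c < d < e < f < g and write every simplex with vertices in increasing order. Then dim K = 2 and the simplices of K are:

  0-simplices (7): a, b, c, d, e, f, g
  1-simplices (18): ab, ad, ae, af, ag, bd, be, bf, bg, cd, ce, cf, cg, de, dg, ef, eg, fg
  2-simplices (12): abd, abf, adg, aef, aeg, bde, beg, bfg, cde, cdg, cef, cfg

so the chain groups are C_0 ≅ Z^7, C_1 ≅ Z^18, C_2 ≅ Z^12.

Boundary ∂_1: C_1 → C_0 maps an edge to its endpoints' difference, ∂[p,q] = q − p.
This gives a 7×18 integer matrix of rank 6; reducing to Smith normal form yields diagonal entries (1,1,1,1,1,1).

∂_2: C_2 → C_1 sends each 2-simplex [p,q,r] to [q,r] − [p,r] + [p,q]. For instance
  ∂aeg = eg − ag + ae,
  ∂abf = bf − af + ab.
The 18×12 boundary matrix has rank 12 and Smith normal form diag(1,1,1,1,1,1,1,1,1,1,1,2).

Computing H_k = (kernel of ∂_k) / (image of ∂_{k+1}):

  H_0: rank C_0 − rank ∂_1 = 7 − 6 = 1, and the invariant factors of ∂_1 are all 1, so H_0 = Z.
  H_1: rank ker ∂_1 − rank ∂_2 = (18 − 6) − 12 = 0, and ∂_2 has invariant factor 2 > 1, so H_1 = Z/2.
  H_2: rank ker ∂_2 − rank ∂_3 = (12 − 12) − 0 = 0, and there is no ∂_3, so H_2 = 0.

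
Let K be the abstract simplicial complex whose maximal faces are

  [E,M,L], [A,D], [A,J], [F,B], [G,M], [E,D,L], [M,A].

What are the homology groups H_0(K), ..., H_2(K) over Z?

Fix the vertex order A < B < D < E < F < G < J < L < M and write every simplex with vertices in increasing order. Then dim K = 2 and the simplices of K are:

  0-simplices (9): A, B, D, E, F, G, J, L, M
  1-simplices (10): AD, AJ, AM, BF, DE, DL, EL, EM, GM, LM
  2-simplices (2): DEL, ELM

Hence C_0 ≅ Z^9, C_1 ≅ Z^10, C_2 ≅ Z^2.

The boundary map ∂_1: C_1 → C_0 is given by ∂[p,q] = [q] − [p]. For instance
  ∂LM = M − L.
The resulting 9×10 matrix has rank 7, and its Smith normal form has invariant factors (1,1,1,1,1,1,1).

Boundary ∂_2: C_2 → C_1 acts by ∂[p,q,r] = [q,r] − [p,r] + [p,q]. For instance
  ∂DEL = EL − DL + DE,
  ∂ELM = LM − EM + EL.
As a 10×2 matrix over Z this has rank 2, with invariant factors (1,1).

Reading off H_k = ker ∂_k / im ∂_{k+1}:

  H_0: rank C_0 − rank ∂_1 = 9 − 7 = 2, and the invariant factors of ∂_1 are all 1, so H_0 ≅ Z^2.
  H_1: rank ker ∂_1 − rank ∂_2 = (10 − 7) − 2 = 1, and the invariant factors of ∂_2 are all 1, so H_1 ≅ Z.
  H_2: rank ker ∂_2 − rank ∂_3 = (2 − 2) − 0 = 0, and there is no ∂_3, so H_2 ≅ 0.

As a check, the Euler characteristic is 9 − 10 + 2 = 1, which agrees with 2 − 1 + 0 = 1.

H_0 = Z^2,  H_1 = Z,  H_2 = 0.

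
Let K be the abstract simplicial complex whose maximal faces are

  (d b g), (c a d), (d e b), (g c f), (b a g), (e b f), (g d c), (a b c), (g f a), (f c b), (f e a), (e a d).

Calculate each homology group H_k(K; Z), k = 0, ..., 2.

We work with the vertex ordering a < b < c < d < e < f < g. The simplices of K, each written with vertices in increasing order, are:

  0-simplices (7): a, b, c, d, e, f, g
  1-simplices (18): ab, ac, ad, ae, af, ag, bc, bd, be, bf, bg, cd, cf, cg, de, dg, ef, fg
  2-simplices (12): abc, abg, acd, ade, aef, afg, bcf, bde, bdg, bef, cdg, cfg

giving chain groups C_0 ≅ Z^7, C_1 ≅ Z^18, C_2 ≅ Z^12.

Boundary ∂_1: C_1 → C_0 is given by ∂[p,q] = [q] − [p]. For instance
  ∂de = e − d.
The resulting 7×18 matrix has rank 6, and its Smith normal form has invariant factors (1,1,1,1,1,1).

Boundary ∂_2: C_2 → C_1 sends each 2-simplex [p,q,r] to [q,r] − [p,r] + [p,q]. For instance
  ∂afg = fg − ag + af,
  ∂bde = de − be + bd.
As a 18×12 matrix over Z this has rank 12, with invariant factors (1,1,1,1,1,1,1,1,1,1,1,2).

Reading off H_k = ker ∂_k / im ∂_{k+1}:

  H_0: rank C_0 − rank ∂_1 = 7 − 6 = 1, and the invariant factors of ∂_1 are all 1, so H_0 ≅ Z.
  H_1: rank ker ∂_1 − rank ∂_2 = (18 − 6) − 12 = 0, and ∂_2 has invariant factor 2 > 1, so H_1 ≅ Z/2.
  H_2: rank ker ∂_2 − rank ∂_3 = (12 − 12) − 0 = 0, and there is no ∂_3, so H_2 ≅ 0.

(K is a triangulation of the real projective plane RP^2.)

H_0 = Z,  H_1 = Z/2,  H_2 = 0.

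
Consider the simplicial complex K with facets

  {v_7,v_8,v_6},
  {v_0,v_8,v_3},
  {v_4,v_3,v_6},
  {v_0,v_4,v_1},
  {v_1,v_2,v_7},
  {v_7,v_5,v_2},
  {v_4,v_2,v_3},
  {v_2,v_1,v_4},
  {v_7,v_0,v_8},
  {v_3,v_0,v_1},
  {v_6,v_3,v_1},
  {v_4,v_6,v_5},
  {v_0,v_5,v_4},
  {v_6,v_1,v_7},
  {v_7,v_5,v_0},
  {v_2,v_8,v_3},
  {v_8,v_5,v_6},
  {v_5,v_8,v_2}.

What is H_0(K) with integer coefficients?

H_0 ≅ Z.

Order the vertices as v_0 < v_1 < v_2 < v_3 < v_4 < v_5 < v_6 < v_7 < v_8. Listing each simplex with vertices in this order, K has dimension 2 with simplices:

  0-simplices (9): [v_0], [v_1], [v_2], [v_3], [v_4], [v_5], [v_6], [v_7], [v_8]
  1-simplices (27): (27 of them)
  2-simplices (18): (18 of them)

giving chain groups C_0 ≅ Z^9, C_1 ≅ Z^27, C_2 ≅ Z^18.

∂_1: C_1 → C_0 sends each edge [p,q] (with p < q) to q − p.
As a 9×27 matrix over Z this has rank 8, with invariant factors (1,1,1,1,1,1,1,1).

Boundary ∂_2: C_2 → C_1 sends each 2-simplex [p,q,r] to [q,r] − [p,r] + [p,q]. For instance
  ∂[v_6,v_7,v_8] = [v_7,v_8] − [v_6,v_8] + [v_6,v_7],
  ∂[v_0,v_1,v_3] = [v_1,v_3] − [v_0,v_3] + [v_0,v_1].
As a 27×18 matrix over Z this has rank 18, with invariant factors (1,1,1,1,1,1,1,1,1,1,1,1,1,1,1,1,1,2).

Computing H_k = (kernel of ∂_k) / (image of ∂_{k+1}):

  H_0: rank C_0 − rank ∂_1 = 9 − 8 = 1, and the invariant factors of ∂_1 are all 1, so H_0 ≅ Z.

(K is a triangulation of the Klein bottle.)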